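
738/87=246/29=8.48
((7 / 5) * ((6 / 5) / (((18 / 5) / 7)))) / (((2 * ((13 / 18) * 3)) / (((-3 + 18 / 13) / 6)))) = -0.20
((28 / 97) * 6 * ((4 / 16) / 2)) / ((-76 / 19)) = -21 / 388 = -0.05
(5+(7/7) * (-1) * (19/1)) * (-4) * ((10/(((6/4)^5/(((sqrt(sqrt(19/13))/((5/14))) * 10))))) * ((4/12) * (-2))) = -1003520 * 13^(3/4) * 19^(1/4)/9477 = -1513.56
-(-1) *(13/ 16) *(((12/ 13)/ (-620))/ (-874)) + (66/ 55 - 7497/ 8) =-2028636153/ 2167520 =-935.92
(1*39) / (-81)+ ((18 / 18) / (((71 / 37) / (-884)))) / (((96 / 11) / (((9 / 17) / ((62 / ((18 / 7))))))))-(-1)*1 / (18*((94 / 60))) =-251048429 / 156411864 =-1.61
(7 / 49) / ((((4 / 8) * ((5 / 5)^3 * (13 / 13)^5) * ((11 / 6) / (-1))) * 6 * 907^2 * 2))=-1 / 63343973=-0.00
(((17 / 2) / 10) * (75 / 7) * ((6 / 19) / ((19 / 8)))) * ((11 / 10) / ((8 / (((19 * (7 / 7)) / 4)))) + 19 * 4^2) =112149 / 304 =368.91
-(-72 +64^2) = -4024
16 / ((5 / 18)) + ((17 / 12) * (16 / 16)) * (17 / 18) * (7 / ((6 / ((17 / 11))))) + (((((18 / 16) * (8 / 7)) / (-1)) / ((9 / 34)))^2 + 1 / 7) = 292505107 / 3492720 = 83.75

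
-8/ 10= -4/ 5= -0.80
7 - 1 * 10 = -3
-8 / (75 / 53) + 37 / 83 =-5.21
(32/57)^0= 1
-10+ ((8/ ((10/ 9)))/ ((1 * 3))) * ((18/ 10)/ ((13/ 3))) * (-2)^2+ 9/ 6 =-2933/ 650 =-4.51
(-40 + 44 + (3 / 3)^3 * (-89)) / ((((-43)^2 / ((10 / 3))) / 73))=-62050 / 5547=-11.19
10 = 10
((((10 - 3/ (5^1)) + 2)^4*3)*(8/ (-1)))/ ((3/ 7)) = -591136056/ 625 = -945817.69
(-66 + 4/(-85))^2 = 31516996/7225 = 4362.21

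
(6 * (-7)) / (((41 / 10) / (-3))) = 1260 / 41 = 30.73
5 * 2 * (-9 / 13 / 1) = -90 / 13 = -6.92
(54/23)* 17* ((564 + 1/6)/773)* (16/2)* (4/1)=932.16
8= 8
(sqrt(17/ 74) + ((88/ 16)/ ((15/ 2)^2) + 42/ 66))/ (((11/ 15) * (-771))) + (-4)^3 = -89561177/ 1399365 - 5 * sqrt(1258)/ 209198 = -64.00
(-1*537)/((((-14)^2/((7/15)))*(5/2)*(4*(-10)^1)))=179/14000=0.01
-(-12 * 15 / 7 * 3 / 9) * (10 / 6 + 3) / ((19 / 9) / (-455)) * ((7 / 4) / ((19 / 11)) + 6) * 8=-483686.43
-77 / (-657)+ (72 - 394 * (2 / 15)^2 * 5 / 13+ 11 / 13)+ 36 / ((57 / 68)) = 10207052 / 90155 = 113.22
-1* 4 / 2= -2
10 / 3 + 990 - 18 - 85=2671 / 3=890.33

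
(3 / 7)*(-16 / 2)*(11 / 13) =-264 / 91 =-2.90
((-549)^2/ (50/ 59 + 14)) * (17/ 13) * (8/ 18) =11196489/ 949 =11798.20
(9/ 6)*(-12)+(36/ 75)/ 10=-2244/ 125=-17.95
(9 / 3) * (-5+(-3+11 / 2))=-15 / 2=-7.50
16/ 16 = 1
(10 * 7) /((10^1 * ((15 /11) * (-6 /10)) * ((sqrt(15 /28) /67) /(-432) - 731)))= 48901194574848 /4178194274128891 - 165088 * sqrt(105) /4178194274128891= 0.01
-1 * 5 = -5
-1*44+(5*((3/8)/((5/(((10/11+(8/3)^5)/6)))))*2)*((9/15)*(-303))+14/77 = -18585619/5940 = -3128.89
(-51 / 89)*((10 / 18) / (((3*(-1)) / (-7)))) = -595 / 801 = -0.74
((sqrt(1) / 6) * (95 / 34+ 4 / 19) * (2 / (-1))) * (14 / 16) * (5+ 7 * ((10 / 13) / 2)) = -113225 / 16796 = -6.74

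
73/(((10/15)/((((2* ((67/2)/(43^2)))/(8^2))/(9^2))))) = 4891/6390144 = 0.00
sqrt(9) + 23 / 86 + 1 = 367 / 86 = 4.27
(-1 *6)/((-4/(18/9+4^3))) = 99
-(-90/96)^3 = 3375/4096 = 0.82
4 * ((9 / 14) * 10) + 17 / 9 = 1739 / 63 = 27.60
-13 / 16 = -0.81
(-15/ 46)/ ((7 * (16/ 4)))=-15/ 1288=-0.01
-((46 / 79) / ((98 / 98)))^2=-2116 / 6241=-0.34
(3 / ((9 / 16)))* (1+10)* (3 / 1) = 176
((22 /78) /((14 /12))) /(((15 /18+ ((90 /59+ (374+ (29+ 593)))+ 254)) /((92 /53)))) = 716496 /2138204705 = 0.00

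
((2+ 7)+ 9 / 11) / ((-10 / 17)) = -918 / 55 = -16.69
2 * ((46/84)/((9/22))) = 506/189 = 2.68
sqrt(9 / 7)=3*sqrt(7) / 7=1.13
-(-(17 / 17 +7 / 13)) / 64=5 / 208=0.02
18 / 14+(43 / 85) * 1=1066 / 595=1.79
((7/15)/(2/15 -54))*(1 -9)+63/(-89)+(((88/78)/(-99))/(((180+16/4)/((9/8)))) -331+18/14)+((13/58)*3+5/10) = -8620926539039/26189055984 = -329.18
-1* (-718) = 718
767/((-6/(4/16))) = -767/24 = -31.96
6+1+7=14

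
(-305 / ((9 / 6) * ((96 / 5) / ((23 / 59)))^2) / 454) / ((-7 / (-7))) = -4033625 / 21847090176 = -0.00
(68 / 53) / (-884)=-1 / 689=-0.00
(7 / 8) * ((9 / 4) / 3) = 21 / 32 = 0.66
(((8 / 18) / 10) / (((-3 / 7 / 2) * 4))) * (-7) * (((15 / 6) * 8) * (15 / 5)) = 196 / 9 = 21.78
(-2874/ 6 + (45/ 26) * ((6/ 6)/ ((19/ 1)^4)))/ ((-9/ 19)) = 1623017689/ 1605006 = 1011.22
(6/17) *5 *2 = 60/17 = 3.53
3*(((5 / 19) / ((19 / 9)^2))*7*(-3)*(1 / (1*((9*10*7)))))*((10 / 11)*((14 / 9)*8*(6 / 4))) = -7560 / 75449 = -0.10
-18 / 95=-0.19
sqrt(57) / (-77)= -sqrt(57) / 77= -0.10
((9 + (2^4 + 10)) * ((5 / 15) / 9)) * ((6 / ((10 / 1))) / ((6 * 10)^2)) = 7 / 32400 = 0.00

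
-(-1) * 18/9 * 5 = 10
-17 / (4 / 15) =-255 / 4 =-63.75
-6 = -6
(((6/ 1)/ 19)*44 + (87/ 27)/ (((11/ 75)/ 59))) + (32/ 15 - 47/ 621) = 851522596/ 648945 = 1312.16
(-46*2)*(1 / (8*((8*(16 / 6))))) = -69 / 128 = -0.54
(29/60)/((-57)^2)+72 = 14035709/194940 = 72.00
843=843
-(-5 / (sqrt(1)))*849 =4245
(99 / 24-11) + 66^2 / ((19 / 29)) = 1009547 / 152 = 6641.76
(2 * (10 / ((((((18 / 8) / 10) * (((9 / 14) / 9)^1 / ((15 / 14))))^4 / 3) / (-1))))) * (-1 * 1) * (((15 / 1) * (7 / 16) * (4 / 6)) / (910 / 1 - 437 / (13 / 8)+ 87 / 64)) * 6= 232960000000000 / 4810563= 48426764.19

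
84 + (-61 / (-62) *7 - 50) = 2535 / 62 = 40.89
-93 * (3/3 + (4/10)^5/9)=-872867/9375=-93.11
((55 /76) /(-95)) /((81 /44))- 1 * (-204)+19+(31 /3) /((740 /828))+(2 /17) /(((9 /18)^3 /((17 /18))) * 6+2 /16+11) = 2056911156709 /8768937285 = 234.57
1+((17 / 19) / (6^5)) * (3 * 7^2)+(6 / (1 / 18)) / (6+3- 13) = -1279615 / 49248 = -25.98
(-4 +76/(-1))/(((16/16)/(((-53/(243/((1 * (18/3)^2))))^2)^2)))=-161597050880/531441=-304073.36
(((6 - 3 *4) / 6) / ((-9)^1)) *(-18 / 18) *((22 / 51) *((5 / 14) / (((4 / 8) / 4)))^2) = -8800 / 22491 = -0.39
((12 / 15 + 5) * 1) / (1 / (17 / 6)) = 493 / 30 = 16.43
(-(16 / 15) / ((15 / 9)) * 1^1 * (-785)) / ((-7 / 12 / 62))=-1868928 / 35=-53397.94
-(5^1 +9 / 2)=-19 / 2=-9.50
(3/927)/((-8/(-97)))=97/2472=0.04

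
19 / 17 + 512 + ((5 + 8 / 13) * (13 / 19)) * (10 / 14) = 1166364 / 2261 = 515.86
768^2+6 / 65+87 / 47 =1801918257 / 3055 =589825.94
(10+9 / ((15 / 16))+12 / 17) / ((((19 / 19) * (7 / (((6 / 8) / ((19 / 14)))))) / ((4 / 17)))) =10356 / 27455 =0.38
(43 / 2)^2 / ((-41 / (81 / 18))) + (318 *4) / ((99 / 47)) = 5987231 / 10824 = 553.14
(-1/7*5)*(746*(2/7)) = -7460/49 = -152.24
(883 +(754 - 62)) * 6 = 9450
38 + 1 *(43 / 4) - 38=10.75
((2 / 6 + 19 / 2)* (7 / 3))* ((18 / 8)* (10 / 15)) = 413 / 12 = 34.42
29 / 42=0.69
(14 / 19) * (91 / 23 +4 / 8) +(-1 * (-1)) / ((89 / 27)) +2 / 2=178407 / 38893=4.59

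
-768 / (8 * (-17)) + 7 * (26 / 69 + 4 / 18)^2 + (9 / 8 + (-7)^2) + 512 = 3323309185 / 5827464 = 570.28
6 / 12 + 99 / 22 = 5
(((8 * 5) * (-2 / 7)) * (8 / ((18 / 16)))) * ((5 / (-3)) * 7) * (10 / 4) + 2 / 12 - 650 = 92909 / 54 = 1720.54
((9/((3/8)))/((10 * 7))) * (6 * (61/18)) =244/35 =6.97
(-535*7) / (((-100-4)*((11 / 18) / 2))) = 33705 / 286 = 117.85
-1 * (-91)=91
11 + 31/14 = 185/14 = 13.21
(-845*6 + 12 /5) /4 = -1266.90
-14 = -14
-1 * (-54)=54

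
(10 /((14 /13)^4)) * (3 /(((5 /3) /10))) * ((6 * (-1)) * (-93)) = 358583355 /4802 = 74673.75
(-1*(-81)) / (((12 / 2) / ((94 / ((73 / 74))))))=93906 / 73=1286.38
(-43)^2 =1849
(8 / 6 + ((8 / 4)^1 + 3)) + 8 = 43 / 3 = 14.33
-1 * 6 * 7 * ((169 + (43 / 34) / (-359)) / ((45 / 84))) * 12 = -4851637392 / 30515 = -158991.89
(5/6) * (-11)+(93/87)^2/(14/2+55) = -23081/2523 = -9.15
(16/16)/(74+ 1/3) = 3/223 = 0.01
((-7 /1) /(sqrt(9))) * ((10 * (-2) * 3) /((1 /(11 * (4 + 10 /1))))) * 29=625240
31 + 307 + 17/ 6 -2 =2033/ 6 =338.83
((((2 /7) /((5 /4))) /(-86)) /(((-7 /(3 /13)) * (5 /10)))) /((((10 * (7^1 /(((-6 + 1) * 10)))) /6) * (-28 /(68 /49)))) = 0.00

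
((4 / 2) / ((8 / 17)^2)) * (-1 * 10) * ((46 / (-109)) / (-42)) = -33235 / 36624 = -0.91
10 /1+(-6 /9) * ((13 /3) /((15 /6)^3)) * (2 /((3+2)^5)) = 35155834 /3515625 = 10.00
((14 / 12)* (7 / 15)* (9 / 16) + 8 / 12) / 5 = 467 / 2400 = 0.19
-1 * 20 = -20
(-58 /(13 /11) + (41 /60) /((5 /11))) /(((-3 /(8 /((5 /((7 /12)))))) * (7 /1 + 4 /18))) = 1298759 /633750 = 2.05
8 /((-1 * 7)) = -8 /7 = -1.14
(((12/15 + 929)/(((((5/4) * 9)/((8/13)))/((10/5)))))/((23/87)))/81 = 8628544/1816425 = 4.75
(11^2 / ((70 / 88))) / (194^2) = 1331 / 329315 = 0.00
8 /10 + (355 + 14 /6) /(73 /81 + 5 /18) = 290204 /955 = 303.88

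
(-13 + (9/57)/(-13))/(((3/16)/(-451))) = 23192224/741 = 31298.55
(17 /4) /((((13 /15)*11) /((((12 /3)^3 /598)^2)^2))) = 66846720 /1142933048543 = 0.00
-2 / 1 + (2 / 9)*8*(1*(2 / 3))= -22 / 27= -0.81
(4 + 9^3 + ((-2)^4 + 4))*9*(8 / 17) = 54216 / 17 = 3189.18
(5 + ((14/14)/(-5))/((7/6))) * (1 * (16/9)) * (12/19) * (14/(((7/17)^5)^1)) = 30714346624/4789995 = 6412.19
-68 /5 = -13.60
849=849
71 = 71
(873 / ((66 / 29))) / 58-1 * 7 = -17 / 44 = -0.39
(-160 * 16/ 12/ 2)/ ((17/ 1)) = -320/ 51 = -6.27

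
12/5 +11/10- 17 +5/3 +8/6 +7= -7/2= -3.50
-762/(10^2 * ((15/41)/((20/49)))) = -8.50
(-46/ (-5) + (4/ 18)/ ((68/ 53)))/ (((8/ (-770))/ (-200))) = 27606425/ 153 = 180434.15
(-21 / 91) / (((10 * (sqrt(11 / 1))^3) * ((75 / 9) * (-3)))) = 3 * sqrt(11) / 393250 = 0.00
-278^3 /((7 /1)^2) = -21484952 /49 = -438468.41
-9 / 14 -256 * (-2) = 7159 / 14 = 511.36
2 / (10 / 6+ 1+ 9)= 6 / 35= 0.17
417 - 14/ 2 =410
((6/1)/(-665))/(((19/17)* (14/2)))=-102/88445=-0.00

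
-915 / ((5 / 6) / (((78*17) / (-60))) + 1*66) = -606645 / 43733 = -13.87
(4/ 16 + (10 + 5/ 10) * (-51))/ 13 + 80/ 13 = -1821/ 52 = -35.02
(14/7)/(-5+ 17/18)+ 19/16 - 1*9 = -8.31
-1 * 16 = -16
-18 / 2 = -9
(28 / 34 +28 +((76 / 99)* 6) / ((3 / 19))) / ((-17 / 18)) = -195212 / 3179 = -61.41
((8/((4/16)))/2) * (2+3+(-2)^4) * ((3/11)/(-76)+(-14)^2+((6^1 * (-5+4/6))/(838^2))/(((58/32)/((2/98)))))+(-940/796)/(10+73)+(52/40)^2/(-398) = 1620387218841757935431/24605462595359800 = 65854.78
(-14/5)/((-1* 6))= 7/15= 0.47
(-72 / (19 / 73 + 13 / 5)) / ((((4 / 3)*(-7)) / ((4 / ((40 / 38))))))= 4161 / 406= 10.25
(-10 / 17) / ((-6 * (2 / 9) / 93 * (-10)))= -279 / 68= -4.10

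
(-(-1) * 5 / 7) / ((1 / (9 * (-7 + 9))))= 90 / 7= 12.86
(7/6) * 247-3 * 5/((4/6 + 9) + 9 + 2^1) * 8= 52519/186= 282.36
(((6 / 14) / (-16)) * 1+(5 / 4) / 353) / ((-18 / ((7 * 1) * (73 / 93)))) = 67087 / 9454752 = 0.01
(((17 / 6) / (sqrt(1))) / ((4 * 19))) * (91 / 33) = 1547 / 15048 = 0.10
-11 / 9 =-1.22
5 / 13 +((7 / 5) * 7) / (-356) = 8263 / 23140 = 0.36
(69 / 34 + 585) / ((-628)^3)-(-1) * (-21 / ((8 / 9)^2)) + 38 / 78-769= -261119475256415 / 328414599552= -795.09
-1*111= -111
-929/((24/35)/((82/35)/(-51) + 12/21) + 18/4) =-871402/5445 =-160.04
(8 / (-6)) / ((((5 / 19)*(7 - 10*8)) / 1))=76 / 1095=0.07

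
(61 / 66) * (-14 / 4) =-427 / 132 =-3.23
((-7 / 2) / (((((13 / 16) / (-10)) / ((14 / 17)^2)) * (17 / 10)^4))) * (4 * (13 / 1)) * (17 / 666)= 2195200000 / 472812381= 4.64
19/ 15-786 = -11771/ 15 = -784.73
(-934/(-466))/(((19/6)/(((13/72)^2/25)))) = 78923/95623200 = 0.00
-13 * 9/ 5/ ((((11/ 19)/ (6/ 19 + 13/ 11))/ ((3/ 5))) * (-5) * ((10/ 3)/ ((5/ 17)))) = 329589/ 514250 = 0.64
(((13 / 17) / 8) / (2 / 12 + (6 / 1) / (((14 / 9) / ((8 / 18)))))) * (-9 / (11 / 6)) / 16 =-7371 / 472736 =-0.02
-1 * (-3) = 3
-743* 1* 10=-7430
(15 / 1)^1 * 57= 855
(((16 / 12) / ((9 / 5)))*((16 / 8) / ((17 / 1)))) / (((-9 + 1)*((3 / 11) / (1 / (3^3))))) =-55 / 37179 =-0.00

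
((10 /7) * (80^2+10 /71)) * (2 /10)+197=1006729 /497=2025.61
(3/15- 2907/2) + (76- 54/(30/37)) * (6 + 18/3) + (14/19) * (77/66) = -152719/114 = -1339.64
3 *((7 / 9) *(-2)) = -4.67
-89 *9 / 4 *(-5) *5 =20025 / 4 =5006.25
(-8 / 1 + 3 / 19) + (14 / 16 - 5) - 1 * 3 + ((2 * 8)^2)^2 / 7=9945547 / 1064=9347.32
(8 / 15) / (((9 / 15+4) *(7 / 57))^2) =1.67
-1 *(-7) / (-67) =-7 / 67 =-0.10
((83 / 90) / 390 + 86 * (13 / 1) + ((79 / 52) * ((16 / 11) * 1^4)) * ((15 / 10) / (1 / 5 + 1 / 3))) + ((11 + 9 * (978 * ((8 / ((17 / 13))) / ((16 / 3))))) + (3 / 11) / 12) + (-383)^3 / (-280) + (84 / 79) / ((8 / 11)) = 211882.71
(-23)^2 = 529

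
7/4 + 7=35/4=8.75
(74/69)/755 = 74/52095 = 0.00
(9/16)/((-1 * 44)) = -9/704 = -0.01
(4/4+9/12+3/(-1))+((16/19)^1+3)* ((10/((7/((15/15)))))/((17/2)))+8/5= 45027/45220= 1.00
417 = 417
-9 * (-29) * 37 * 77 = 743589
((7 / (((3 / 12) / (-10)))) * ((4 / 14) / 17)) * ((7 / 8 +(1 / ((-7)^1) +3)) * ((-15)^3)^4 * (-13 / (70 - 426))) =-1762604000244140625 / 21182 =-83212350120108.61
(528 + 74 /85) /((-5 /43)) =-1933022 /425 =-4548.29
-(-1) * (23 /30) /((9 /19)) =437 /270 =1.62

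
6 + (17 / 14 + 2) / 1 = 129 / 14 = 9.21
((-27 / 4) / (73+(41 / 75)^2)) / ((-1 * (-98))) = -151875 / 161623952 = -0.00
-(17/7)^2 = -5.90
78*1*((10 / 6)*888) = 115440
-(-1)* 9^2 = 81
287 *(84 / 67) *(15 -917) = -21745416 / 67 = -324558.45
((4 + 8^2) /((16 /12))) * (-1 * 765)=-39015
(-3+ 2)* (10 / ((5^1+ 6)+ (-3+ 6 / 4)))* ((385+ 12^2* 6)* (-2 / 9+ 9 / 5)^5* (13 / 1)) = -117181087888748 / 701206875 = -167113.43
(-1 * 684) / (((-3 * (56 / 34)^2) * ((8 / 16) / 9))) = 148257 / 98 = 1512.83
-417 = -417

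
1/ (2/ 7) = 7/ 2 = 3.50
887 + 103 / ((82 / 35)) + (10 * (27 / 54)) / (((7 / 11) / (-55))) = 286323 / 574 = 498.82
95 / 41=2.32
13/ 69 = 0.19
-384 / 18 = -64 / 3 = -21.33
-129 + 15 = -114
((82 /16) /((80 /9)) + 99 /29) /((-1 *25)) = -74061 /464000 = -0.16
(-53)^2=2809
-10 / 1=-10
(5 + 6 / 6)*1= 6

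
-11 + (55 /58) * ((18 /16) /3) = -4939 /464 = -10.64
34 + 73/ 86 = 2997/ 86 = 34.85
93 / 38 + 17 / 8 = 695 / 152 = 4.57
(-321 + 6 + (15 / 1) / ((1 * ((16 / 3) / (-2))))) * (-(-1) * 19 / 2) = -48735 / 16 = -3045.94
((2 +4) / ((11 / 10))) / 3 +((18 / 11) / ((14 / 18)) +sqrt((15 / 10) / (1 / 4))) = sqrt(6) +302 / 77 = 6.37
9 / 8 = 1.12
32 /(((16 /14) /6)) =168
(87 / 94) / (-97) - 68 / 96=-0.72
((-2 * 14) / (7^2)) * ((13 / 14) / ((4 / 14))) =-13 / 7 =-1.86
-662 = -662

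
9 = 9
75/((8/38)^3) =514425/64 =8037.89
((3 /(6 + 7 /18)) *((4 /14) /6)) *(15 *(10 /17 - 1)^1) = -54 /391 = -0.14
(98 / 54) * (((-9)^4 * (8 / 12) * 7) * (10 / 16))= 138915 / 4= 34728.75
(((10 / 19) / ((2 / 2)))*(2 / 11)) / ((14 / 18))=180 / 1463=0.12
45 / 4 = 11.25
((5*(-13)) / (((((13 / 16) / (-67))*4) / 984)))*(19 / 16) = 1565790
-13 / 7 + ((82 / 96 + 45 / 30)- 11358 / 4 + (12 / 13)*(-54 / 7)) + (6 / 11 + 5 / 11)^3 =-12427501 / 4368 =-2845.12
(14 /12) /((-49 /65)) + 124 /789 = -15359 /11046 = -1.39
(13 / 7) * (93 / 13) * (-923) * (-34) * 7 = 2918526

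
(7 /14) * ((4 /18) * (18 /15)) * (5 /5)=2 /15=0.13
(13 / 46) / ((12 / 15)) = 65 / 184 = 0.35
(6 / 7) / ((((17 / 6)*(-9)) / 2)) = -8 / 119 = -0.07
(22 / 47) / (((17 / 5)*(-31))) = -110 / 24769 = -0.00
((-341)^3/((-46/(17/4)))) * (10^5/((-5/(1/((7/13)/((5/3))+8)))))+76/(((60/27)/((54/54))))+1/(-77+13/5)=-203740968462036959/23143980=-8803194976.06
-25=-25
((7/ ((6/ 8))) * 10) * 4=1120/ 3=373.33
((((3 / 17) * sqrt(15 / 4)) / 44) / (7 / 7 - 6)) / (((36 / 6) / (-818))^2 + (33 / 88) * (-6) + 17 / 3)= -1505529 * sqrt(15) / 12825636230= -0.00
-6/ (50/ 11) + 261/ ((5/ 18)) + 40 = 24457/ 25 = 978.28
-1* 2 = -2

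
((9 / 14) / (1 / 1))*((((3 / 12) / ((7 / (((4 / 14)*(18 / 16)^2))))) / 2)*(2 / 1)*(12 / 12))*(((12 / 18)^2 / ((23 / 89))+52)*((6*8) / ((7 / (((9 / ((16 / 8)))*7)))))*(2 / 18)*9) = 1519965 / 15778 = 96.33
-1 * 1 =-1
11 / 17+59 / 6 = 1069 / 102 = 10.48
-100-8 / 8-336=-437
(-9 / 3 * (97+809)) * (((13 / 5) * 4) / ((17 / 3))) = -424008 / 85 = -4988.33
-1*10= -10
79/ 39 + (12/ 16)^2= 1615/ 624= 2.59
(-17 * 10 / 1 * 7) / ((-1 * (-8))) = -595 / 4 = -148.75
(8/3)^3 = 512/27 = 18.96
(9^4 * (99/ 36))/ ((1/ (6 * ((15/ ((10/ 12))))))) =1948617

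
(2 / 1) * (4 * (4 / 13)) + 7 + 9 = 240 / 13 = 18.46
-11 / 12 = -0.92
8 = 8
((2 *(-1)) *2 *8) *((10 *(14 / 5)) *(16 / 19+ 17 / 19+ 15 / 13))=-639744 / 247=-2590.06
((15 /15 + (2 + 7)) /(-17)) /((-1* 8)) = 5 /68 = 0.07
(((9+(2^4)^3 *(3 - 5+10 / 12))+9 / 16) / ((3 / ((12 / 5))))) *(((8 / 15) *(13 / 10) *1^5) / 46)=-57.51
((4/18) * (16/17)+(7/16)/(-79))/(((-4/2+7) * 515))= 39377/497984400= 0.00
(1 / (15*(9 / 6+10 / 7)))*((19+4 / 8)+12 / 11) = 1057 / 2255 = 0.47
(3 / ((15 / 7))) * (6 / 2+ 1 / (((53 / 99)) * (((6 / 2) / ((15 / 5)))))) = 1806 / 265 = 6.82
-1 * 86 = -86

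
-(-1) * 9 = 9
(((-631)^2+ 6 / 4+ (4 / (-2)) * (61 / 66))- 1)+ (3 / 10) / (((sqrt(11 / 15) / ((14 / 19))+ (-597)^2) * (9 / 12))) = 9813995129047164027697 / 24648391899263154- 532 * sqrt(165) / 1867302416610845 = 398159.65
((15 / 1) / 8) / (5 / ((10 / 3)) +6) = 1 / 4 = 0.25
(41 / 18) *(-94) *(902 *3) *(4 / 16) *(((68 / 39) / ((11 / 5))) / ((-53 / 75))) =335779750 / 2067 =162447.87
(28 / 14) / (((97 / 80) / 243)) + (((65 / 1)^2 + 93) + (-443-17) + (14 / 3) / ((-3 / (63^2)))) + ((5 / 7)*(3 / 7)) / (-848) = -7719199599 / 4030544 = -1915.18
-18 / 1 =-18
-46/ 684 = -23/ 342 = -0.07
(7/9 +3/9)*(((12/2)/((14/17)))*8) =1360/21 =64.76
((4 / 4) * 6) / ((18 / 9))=3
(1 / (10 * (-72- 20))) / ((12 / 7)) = -7 / 11040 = -0.00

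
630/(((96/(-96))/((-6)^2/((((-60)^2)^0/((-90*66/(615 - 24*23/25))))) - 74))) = 16703820/61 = 273833.11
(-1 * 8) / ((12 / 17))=-34 / 3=-11.33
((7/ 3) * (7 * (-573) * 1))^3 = -819763055279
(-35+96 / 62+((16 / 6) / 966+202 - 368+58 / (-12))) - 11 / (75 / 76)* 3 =-533912143 / 2245950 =-237.72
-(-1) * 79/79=1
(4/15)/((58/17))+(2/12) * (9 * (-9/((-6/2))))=3983/870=4.58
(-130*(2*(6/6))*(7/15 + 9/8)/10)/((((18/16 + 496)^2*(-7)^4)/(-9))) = 0.00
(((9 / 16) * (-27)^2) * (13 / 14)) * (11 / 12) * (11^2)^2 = 4578840981 / 896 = 5110313.59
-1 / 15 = -0.07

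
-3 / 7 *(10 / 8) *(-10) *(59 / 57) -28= -22.45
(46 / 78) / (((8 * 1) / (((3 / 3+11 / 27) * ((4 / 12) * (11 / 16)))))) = 0.02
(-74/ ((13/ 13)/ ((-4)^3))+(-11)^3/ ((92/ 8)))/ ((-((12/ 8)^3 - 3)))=-12320.70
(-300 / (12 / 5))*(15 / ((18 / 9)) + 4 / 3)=-6625 / 6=-1104.17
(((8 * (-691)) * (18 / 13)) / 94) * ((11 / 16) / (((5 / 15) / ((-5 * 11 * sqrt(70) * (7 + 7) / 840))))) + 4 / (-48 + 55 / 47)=-188 / 2201 + 752499 * sqrt(70) / 4888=1287.94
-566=-566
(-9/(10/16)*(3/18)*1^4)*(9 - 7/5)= -456/25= -18.24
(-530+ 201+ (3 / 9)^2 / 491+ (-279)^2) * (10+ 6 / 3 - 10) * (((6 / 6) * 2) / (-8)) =-342525529 / 8838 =-38756.00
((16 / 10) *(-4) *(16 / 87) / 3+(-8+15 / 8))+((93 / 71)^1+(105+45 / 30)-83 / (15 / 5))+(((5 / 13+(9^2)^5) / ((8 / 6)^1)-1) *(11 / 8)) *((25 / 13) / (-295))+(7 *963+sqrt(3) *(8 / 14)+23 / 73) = -25286448250414939931 / 1079071989840+4 *sqrt(3) / 7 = -23433512.70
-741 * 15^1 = -11115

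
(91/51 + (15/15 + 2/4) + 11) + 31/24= 6355/408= 15.58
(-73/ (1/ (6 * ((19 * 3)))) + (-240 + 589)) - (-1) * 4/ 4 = -24616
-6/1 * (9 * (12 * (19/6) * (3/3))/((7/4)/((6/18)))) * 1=-2736/7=-390.86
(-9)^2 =81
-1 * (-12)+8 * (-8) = -52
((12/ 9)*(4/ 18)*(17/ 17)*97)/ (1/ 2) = 57.48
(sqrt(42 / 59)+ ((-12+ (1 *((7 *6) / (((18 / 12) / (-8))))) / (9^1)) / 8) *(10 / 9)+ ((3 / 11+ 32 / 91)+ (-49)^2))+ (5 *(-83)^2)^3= sqrt(2478) / 59+ 3313581551835796816 / 81081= 40867546673522.34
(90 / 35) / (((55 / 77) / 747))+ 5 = 13471 / 5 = 2694.20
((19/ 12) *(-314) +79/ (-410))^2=93560127376/ 378225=247366.32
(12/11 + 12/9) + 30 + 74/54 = 10037/297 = 33.79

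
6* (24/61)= 144/61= 2.36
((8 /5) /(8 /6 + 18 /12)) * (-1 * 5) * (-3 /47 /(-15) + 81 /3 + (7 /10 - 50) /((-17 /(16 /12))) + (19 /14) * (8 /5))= -153472 /1645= -93.30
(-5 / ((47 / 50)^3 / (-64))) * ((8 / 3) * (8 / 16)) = 513.69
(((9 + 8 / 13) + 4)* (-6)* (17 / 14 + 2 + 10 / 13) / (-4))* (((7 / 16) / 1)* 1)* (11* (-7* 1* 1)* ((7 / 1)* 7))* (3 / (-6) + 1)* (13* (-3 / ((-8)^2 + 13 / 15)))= 9337568625 / 231296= 40370.64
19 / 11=1.73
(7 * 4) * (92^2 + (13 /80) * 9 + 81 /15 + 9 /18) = 4743963 /20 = 237198.15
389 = 389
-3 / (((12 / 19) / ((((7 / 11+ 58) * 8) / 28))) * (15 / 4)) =-1634 / 77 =-21.22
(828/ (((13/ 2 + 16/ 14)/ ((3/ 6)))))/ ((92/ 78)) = 4914/ 107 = 45.93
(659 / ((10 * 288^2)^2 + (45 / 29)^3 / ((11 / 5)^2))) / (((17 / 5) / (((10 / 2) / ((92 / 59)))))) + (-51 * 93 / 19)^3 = -13552063535013325019527090711477 / 871177916520182518365636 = -15556022.80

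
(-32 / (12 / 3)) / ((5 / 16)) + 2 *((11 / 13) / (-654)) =-544183 / 21255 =-25.60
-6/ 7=-0.86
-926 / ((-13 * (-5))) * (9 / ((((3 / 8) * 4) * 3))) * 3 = -5556 / 65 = -85.48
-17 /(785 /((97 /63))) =-1649 /49455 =-0.03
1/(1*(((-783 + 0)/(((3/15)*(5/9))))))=-1/7047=-0.00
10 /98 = 5 /49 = 0.10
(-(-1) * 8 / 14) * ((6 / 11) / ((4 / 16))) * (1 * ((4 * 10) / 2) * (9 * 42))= 103680 / 11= 9425.45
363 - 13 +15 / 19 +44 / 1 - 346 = 927 / 19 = 48.79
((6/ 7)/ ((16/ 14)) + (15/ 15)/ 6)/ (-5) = -11/ 60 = -0.18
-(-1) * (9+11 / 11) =10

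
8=8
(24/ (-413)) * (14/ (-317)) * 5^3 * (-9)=-54000/ 18703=-2.89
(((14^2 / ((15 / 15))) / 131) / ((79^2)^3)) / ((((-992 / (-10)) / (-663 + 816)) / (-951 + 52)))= -1087065 / 127377826693004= -0.00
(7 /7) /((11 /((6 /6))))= 1 /11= 0.09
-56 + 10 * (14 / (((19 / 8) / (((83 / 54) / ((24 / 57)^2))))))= 49147 / 108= 455.06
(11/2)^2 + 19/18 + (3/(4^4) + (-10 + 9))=69851/2304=30.32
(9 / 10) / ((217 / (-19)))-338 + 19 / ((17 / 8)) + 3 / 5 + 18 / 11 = -326.90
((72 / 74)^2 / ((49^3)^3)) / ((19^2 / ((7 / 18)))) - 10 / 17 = -1149680936871035841406 / 1954457592680760932471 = -0.59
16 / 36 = 0.44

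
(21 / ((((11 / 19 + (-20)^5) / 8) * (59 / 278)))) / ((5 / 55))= -3253712 / 1195733117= -0.00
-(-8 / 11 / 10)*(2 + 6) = 32 / 55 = 0.58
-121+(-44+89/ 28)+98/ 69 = -309895/ 1932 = -160.40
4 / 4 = 1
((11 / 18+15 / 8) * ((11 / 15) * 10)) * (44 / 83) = 9.66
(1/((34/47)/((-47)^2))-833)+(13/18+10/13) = 4419775/1989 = 2222.11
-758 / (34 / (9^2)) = -1805.82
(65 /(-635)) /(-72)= 13 /9144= 0.00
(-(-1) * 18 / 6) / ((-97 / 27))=-81 / 97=-0.84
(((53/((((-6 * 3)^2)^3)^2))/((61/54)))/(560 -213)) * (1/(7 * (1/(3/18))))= 53/19045172106059452416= 0.00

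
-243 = -243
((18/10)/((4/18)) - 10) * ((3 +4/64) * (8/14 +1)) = -1463/160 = -9.14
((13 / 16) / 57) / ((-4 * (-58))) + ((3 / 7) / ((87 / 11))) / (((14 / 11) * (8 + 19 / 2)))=905111 / 362866560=0.00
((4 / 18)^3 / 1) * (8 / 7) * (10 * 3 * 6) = 1280 / 567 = 2.26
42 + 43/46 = 1975/46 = 42.93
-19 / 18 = -1.06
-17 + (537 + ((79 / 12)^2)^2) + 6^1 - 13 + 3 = 49649857 / 20736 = 2394.38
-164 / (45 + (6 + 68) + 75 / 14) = -2296 / 1741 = -1.32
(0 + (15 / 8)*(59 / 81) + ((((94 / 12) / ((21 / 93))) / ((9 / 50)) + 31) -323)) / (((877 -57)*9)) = -148039 / 11158560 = -0.01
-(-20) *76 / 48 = 95 / 3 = 31.67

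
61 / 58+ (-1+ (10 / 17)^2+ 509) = 8538525 / 16762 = 509.40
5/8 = 0.62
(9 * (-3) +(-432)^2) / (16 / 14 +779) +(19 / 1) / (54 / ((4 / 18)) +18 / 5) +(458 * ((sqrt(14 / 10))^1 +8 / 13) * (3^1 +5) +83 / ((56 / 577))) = 16417652671171 / 4901924664 +3664 * sqrt(35) / 5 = 7684.53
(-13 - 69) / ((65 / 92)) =-7544 / 65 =-116.06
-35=-35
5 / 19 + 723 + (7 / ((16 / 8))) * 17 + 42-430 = 15001 / 38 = 394.76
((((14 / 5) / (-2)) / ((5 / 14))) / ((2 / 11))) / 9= -539 / 225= -2.40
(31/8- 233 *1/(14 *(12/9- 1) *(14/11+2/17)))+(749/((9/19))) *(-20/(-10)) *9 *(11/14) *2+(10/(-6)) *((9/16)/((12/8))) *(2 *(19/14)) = 162679857/3640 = 44692.27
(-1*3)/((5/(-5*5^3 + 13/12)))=7487/20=374.35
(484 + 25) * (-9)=-4581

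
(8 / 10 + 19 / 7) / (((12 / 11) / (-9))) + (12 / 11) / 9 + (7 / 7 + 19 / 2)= -84877 / 4620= -18.37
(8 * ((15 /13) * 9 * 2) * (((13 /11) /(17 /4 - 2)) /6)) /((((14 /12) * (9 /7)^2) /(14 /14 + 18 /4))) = 41.48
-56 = -56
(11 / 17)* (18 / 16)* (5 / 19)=495 / 2584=0.19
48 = 48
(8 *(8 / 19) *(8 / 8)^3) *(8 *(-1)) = -512 / 19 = -26.95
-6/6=-1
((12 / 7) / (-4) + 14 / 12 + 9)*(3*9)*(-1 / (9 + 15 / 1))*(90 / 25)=-11043 / 280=-39.44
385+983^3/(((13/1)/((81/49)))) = 76939074292/637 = 120783476.13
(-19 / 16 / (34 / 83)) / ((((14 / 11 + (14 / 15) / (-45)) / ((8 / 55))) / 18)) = -23085 / 3808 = -6.06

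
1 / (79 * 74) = 1 / 5846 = 0.00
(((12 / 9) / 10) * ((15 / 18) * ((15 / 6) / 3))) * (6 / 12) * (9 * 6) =5 / 2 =2.50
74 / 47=1.57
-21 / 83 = -0.25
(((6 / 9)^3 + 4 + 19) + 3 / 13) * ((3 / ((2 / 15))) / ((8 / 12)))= 20645 / 26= 794.04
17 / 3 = 5.67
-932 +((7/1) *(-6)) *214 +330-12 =-9602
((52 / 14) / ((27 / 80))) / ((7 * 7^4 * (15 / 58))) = 24128 / 9529569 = 0.00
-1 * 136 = -136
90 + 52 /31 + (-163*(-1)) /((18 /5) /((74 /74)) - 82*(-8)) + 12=10625037 /102238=103.92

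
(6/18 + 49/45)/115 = 64/5175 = 0.01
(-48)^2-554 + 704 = 2454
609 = 609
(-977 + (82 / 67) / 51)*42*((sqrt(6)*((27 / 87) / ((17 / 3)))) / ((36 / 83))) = -12691.16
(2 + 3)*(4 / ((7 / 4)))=80 / 7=11.43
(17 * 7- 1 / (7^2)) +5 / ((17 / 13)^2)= 1726275 / 14161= 121.90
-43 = -43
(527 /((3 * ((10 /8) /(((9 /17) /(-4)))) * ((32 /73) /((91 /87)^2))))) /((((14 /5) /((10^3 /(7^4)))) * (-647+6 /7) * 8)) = 47805875 /35786554944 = 0.00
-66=-66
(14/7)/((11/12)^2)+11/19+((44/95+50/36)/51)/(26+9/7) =5966804519/2015510310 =2.96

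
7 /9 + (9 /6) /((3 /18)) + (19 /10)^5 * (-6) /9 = -3028297 /450000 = -6.73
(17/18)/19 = 17/342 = 0.05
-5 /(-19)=5 /19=0.26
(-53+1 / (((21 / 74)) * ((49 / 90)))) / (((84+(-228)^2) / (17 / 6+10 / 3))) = -590483 / 107155944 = -0.01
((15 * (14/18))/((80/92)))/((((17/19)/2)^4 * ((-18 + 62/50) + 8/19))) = -39865193900/1944619443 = -20.50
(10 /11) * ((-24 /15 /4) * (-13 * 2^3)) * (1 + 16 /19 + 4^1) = 46176 /209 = 220.94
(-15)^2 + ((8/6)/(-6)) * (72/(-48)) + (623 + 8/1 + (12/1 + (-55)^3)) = -165506.67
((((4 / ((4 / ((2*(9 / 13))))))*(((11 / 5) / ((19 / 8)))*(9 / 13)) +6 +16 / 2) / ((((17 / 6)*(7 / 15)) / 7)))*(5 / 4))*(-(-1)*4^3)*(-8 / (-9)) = 305953280 / 54587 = 5604.87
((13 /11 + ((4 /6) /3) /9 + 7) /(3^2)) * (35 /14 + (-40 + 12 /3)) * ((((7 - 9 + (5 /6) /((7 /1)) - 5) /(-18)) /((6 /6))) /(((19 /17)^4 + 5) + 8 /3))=-739068225211 /583994091681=-1.27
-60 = -60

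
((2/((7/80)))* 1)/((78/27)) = 720/91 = 7.91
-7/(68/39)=-273/68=-4.01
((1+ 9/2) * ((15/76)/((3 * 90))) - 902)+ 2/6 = -2466949/2736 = -901.66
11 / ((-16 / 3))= -33 / 16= -2.06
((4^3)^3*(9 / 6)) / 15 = 131072 / 5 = 26214.40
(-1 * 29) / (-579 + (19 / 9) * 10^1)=0.05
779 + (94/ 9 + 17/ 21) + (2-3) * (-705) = 94201/ 63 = 1495.25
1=1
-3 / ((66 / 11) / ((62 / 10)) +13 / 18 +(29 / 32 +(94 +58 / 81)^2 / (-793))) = 0.34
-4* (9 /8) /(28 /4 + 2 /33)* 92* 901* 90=-1107851580 /233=-4754727.81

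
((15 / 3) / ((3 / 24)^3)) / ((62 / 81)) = 103680 / 31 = 3344.52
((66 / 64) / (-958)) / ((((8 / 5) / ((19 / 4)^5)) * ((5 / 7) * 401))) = -571978869 / 100704714752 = -0.01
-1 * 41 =-41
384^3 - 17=56623087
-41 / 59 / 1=-41 / 59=-0.69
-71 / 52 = -1.37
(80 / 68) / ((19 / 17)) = 20 / 19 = 1.05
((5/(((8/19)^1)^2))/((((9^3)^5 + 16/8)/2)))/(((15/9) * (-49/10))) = -5415/161418647562206384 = -0.00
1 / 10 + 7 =71 / 10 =7.10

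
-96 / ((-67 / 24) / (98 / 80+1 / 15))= 2976 / 67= 44.42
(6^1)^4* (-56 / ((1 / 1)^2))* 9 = -653184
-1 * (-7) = 7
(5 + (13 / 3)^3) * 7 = 604.59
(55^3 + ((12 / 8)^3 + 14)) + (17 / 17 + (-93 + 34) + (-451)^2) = 2957883 / 8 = 369735.38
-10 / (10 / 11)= -11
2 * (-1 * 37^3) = -101306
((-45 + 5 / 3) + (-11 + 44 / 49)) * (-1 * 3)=7855 / 49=160.31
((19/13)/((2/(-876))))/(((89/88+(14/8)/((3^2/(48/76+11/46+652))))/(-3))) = 15.01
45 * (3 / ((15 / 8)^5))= 32768 / 5625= 5.83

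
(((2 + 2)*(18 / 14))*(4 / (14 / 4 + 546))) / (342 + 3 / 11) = 1056 / 9654715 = 0.00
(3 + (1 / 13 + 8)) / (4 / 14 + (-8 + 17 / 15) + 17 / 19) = -17955 / 9217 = -1.95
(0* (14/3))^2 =0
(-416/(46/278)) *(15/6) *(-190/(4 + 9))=2112800/23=91860.87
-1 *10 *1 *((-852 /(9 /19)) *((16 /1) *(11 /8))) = 1187120 /3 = 395706.67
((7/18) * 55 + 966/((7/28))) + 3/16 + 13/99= 6154961/1584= 3885.71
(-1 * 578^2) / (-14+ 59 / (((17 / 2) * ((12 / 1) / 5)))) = 34076568 / 1133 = 30076.41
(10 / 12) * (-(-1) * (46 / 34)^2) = 2645 / 1734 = 1.53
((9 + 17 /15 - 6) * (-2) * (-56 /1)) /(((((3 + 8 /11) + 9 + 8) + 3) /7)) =534688 /3915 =136.57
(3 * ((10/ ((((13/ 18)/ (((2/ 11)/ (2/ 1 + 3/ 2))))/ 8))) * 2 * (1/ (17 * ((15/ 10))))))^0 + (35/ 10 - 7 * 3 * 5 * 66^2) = -457375.50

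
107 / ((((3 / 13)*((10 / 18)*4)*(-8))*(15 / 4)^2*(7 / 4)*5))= -2782 / 13125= -0.21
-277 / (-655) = 277 / 655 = 0.42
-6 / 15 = -2 / 5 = -0.40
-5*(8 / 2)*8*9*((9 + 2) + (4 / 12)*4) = -17760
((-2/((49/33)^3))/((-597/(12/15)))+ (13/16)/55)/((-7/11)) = -64244879/2622160912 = -0.02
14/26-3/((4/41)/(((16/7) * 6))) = -38327/91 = -421.18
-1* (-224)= 224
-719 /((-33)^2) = -719 /1089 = -0.66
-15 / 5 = -3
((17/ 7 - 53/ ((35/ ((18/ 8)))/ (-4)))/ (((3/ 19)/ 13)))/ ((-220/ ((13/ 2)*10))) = -902291/ 2310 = -390.60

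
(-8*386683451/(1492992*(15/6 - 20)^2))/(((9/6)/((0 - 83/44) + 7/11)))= 7891499/1399680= 5.64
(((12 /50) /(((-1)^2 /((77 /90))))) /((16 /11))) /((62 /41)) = 34727 /372000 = 0.09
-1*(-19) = 19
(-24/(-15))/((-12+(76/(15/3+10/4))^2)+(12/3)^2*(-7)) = -90/1199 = -0.08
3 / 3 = 1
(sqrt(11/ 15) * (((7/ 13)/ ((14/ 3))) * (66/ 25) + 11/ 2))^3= 590817160087 * sqrt(165)/ 61790625000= 122.82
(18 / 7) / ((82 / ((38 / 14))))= 171 / 2009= 0.09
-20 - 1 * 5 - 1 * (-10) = -15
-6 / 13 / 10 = -3 / 65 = -0.05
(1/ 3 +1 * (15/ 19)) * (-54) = -1152/ 19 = -60.63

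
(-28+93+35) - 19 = 81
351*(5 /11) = 1755 /11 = 159.55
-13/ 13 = -1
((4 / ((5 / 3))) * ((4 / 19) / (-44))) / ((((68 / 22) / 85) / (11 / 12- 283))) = 3385 / 38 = 89.08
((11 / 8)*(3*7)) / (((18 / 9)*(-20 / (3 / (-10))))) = 693 / 3200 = 0.22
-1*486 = -486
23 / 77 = 0.30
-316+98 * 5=174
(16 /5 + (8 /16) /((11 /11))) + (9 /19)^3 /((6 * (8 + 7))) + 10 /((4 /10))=984307 /34295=28.70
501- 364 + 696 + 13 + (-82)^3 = -550522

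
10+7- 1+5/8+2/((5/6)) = 19.02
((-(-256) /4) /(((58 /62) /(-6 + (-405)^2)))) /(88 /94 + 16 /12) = 716927049 /145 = 4944324.48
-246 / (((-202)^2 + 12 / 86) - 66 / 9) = -15867 / 2631394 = -0.01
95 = 95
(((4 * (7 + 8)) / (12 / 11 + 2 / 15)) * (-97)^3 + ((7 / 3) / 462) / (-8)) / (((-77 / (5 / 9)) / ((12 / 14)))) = 35780432292505 / 129347064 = 276623.46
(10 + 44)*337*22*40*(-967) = -15485770080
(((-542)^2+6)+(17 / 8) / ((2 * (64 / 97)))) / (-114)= -100274043 / 38912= -2576.94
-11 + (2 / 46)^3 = -133836 / 12167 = -11.00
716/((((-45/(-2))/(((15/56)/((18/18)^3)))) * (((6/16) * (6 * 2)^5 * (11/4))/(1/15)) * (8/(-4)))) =-179/161663040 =-0.00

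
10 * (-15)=-150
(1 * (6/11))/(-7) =-0.08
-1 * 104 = -104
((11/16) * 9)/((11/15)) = 135/16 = 8.44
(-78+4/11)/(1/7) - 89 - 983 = -1615.45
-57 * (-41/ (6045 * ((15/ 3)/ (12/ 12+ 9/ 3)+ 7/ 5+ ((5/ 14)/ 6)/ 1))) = 0.14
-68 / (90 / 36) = -27.20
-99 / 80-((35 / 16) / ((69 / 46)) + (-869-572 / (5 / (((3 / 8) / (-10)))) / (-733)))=762006293 / 879600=866.31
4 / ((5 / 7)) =28 / 5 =5.60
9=9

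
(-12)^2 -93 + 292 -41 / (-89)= 30568 / 89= 343.46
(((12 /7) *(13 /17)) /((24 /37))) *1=2.02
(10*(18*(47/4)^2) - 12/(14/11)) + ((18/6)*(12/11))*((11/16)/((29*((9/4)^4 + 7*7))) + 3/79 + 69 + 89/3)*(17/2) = 371909256179787/13481022940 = 27587.61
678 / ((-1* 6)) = -113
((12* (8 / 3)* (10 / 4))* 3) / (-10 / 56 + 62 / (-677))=-1516480 / 1707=-888.39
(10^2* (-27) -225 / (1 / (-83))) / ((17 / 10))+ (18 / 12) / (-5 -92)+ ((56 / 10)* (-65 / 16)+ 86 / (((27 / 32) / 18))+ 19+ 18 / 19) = 4221754771 / 375972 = 11228.91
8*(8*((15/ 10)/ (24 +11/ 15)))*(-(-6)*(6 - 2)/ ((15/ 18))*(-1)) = -41472/ 371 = -111.78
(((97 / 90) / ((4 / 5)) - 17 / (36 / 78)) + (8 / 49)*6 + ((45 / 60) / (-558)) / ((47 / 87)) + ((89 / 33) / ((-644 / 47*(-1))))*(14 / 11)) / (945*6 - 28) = -9424673459 / 1552140648828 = -0.01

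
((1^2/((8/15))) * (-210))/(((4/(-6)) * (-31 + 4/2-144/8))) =-4725/376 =-12.57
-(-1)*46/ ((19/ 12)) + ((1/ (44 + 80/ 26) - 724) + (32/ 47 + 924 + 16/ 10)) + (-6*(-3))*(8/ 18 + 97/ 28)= 5771162701/ 19128060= 301.71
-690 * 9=-6210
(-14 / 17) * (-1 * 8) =112 / 17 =6.59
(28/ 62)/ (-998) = -7/ 15469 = -0.00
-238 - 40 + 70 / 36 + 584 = 5543 / 18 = 307.94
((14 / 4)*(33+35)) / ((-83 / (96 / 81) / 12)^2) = 3899392 / 558009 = 6.99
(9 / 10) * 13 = 117 / 10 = 11.70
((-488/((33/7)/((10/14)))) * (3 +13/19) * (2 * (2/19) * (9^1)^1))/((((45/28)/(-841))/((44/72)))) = 1608799360/9747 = 165055.85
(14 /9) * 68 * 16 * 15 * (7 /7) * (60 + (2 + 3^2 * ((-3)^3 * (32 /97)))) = -461147.49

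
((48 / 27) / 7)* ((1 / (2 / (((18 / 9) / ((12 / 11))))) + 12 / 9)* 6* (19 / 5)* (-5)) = -65.14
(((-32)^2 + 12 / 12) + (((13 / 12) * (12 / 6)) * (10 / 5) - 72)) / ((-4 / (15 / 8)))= -448.75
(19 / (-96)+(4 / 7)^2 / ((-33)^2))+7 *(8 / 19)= 89211533 / 32443488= 2.75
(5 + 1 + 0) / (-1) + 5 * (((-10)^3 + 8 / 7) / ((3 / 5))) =-174926 / 21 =-8329.81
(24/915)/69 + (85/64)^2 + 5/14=1280081051/603402240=2.12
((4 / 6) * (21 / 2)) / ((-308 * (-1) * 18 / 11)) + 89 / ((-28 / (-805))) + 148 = 194887 / 72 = 2706.76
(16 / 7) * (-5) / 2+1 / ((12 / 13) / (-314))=-14527 / 42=-345.88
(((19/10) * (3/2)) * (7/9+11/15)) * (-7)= -2261/75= -30.15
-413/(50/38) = -313.88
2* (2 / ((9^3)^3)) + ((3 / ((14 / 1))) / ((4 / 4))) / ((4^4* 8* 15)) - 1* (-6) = 333243995812169 / 55540601303040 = 6.00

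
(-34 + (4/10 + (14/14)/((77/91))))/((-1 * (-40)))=-1783/2200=-0.81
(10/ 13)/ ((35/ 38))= 76/ 91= 0.84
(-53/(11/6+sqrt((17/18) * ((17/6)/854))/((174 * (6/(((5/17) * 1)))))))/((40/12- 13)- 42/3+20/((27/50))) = -263732524558272/121975524684767+44818920 * sqrt(2562)/121975524684767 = -2.16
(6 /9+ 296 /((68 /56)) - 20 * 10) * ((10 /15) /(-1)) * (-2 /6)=9.87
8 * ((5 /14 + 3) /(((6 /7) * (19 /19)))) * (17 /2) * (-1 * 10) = -7990 /3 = -2663.33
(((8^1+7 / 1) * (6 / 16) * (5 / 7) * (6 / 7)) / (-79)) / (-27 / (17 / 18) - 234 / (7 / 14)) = 0.00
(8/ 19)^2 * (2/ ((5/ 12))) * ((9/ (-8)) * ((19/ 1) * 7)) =-12096/ 95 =-127.33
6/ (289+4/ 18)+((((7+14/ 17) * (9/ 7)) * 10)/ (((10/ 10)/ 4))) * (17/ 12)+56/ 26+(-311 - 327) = -2227466/ 33839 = -65.83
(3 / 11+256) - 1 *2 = 2797 / 11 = 254.27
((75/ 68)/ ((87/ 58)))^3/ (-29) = -15625/ 1139816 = -0.01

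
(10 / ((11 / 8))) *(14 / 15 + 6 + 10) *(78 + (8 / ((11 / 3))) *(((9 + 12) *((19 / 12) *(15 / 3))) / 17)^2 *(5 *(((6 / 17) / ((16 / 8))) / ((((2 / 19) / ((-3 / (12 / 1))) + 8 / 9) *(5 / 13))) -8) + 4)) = -469323892313 / 594473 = -789478.90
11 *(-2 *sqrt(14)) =-22 *sqrt(14) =-82.32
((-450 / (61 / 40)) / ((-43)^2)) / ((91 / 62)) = -1116000 / 10263799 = -0.11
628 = 628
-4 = -4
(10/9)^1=10/9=1.11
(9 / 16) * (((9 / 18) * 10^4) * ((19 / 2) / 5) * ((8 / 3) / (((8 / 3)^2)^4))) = 46747125 / 8388608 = 5.57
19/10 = 1.90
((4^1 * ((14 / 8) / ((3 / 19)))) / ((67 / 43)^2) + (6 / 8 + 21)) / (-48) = -2155297 / 2585664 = -0.83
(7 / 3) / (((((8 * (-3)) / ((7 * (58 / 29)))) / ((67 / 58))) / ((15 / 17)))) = -16415 / 11832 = -1.39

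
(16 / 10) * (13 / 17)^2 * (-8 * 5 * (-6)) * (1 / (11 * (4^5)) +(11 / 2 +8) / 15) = 25701351 / 127160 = 202.12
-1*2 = -2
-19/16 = -1.19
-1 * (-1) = 1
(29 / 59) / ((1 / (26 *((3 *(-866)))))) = -1958892 / 59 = -33201.56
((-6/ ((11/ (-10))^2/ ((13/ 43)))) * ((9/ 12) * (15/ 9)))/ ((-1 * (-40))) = -975/ 20812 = -0.05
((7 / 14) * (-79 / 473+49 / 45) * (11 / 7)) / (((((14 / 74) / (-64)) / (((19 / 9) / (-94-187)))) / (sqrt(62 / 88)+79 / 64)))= 220708256 * sqrt(341) / 2637658485+544873507 / 239787135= 3.82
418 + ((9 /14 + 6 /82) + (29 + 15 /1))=265599 /574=462.72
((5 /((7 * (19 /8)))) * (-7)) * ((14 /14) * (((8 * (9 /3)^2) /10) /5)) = -288 /95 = -3.03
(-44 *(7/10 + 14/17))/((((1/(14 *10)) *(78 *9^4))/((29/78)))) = -1156694/169647777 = -0.01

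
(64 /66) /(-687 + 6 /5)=-160 /113157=-0.00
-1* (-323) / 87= 323 / 87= 3.71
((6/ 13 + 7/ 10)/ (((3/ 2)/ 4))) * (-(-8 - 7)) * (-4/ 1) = -2416/ 13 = -185.85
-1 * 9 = -9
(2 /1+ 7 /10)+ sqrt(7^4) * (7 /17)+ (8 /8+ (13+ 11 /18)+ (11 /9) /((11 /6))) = 29188 /765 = 38.15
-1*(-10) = 10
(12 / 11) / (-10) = -6 / 55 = -0.11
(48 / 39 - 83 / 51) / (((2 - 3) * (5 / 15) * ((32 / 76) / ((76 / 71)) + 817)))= 0.00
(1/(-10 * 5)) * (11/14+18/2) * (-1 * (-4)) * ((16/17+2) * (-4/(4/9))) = 2466/119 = 20.72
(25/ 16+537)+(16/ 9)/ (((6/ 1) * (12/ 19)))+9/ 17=11887609/ 22032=539.56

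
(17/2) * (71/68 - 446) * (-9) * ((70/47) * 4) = 9530955/47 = 202786.28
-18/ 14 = -9/ 7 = -1.29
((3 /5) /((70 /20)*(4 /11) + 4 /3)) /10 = 99 /4300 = 0.02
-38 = -38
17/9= 1.89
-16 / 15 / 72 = -2 / 135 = -0.01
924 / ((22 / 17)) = 714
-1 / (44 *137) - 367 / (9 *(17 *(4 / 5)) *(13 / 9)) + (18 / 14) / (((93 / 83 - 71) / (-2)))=-13786461341 / 6760854100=-2.04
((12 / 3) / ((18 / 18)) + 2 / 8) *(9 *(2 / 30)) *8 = 102 / 5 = 20.40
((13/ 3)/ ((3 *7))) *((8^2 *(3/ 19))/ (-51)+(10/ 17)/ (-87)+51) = 18556109/ 1770363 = 10.48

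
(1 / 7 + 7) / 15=0.48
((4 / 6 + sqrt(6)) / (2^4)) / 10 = 1 / 240 + sqrt(6) / 160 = 0.02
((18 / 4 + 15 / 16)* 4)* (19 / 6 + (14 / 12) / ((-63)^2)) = 156223 / 2268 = 68.88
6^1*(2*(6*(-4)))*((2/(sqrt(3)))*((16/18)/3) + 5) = -1538.53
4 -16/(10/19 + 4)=20/43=0.47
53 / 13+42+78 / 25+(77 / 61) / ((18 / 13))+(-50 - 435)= -155191003 / 356850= -434.89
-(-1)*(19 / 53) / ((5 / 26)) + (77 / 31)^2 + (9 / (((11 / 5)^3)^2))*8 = 3910968434559 / 451154582065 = 8.67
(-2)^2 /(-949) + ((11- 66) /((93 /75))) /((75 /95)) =-4958897 /88257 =-56.19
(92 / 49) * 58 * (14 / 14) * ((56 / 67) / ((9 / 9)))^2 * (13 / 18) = 2219776 / 40401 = 54.94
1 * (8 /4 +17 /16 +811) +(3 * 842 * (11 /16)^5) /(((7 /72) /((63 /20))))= 17543008453 /1310720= 13384.25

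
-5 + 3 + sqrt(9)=1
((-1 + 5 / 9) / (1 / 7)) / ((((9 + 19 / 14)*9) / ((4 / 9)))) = -1568 / 105705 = -0.01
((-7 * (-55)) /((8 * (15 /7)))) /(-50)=-539 /1200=-0.45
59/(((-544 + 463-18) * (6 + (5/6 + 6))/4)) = -472/2541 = -0.19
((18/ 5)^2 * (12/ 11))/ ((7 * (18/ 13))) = 1.46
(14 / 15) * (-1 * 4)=-56 / 15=-3.73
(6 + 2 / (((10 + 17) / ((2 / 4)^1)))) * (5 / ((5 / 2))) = 326 / 27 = 12.07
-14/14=-1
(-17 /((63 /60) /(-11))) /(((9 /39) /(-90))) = -486200 /7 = -69457.14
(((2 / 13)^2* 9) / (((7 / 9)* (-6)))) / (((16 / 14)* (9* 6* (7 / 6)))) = -3 / 4732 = -0.00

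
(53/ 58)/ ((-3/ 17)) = -901/ 174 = -5.18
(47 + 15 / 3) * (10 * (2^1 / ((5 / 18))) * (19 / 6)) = 11856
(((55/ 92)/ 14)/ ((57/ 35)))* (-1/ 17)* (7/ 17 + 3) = -7975/ 1515516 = -0.01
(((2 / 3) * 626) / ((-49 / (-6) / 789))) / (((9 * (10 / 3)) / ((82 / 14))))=13500316 / 1715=7871.90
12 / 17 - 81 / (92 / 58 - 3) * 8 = 319956 / 697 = 459.05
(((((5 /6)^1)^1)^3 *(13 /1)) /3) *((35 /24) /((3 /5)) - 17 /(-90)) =306475 /46656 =6.57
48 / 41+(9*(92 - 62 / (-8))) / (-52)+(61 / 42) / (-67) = -193366633 / 11998896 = -16.12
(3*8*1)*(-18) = -432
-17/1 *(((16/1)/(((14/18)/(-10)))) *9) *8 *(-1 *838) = -1477025280/7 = -211003611.43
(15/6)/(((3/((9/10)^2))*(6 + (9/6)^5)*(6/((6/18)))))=2/725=0.00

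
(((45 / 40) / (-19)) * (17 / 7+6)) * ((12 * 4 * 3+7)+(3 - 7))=-73.36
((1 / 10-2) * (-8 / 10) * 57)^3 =10161910296 / 15625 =650362.26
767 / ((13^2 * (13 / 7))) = 413 / 169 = 2.44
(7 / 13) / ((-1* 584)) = -7 / 7592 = -0.00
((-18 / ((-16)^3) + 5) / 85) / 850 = 10249 / 147968000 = 0.00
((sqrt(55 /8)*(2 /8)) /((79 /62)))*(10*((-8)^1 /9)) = -310*sqrt(110) /711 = -4.57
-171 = -171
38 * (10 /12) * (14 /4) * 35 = 23275 /6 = 3879.17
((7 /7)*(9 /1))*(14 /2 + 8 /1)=135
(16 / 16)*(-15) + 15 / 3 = -10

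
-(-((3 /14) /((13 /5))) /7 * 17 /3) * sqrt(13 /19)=85 * sqrt(247) /24206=0.06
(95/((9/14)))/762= 0.19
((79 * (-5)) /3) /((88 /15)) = -1975 /88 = -22.44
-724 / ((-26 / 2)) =724 / 13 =55.69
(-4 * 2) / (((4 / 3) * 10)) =-3 / 5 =-0.60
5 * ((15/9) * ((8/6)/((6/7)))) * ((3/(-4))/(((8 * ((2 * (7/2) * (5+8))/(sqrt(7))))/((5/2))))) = -125 * sqrt(7)/3744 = -0.09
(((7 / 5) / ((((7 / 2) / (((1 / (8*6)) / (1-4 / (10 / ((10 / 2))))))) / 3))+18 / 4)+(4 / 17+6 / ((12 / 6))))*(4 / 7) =749 / 170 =4.41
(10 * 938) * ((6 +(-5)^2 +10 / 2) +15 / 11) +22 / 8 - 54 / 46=354678155 / 1012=350472.49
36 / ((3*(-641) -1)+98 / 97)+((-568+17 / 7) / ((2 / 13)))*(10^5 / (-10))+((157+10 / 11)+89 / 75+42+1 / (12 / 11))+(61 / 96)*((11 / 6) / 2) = 1520670477925500911 / 41364892800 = 36762345.43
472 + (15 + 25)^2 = 2072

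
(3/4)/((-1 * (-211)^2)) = -3/178084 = -0.00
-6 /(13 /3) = -18 /13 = -1.38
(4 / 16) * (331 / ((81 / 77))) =25487 / 324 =78.66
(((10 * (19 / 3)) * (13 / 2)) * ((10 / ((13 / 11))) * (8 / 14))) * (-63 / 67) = -1871.64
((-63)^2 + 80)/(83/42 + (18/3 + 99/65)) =11053770/25933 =426.24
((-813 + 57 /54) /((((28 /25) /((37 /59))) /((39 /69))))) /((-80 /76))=667832425 /2735712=244.12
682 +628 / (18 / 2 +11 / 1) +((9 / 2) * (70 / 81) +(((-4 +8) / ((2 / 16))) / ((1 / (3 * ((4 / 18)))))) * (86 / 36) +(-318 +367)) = 110329 / 135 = 817.25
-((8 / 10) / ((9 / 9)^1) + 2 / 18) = -0.91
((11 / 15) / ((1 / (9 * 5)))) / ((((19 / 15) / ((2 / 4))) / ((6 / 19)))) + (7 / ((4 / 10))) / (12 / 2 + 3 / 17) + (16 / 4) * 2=32375 / 2166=14.95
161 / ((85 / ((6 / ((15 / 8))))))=2576 / 425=6.06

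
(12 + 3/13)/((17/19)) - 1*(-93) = 23574/221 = 106.67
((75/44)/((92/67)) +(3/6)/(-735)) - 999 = -2968613369/2975280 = -997.76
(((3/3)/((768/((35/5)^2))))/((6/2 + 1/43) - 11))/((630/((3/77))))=-43/86929920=-0.00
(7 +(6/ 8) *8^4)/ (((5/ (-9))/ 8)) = -221688/ 5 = -44337.60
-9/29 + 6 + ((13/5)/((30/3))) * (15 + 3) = 7518/725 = 10.37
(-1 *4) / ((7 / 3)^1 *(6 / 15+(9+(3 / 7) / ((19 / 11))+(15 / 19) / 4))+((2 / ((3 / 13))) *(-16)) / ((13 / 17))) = 0.03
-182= -182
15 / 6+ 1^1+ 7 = 21 / 2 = 10.50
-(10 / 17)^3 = -1000 / 4913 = -0.20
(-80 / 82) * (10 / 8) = -50 / 41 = -1.22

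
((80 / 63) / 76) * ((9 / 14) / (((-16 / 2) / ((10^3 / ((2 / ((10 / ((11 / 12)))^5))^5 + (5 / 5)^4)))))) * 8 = -2981131770127156655004057600000000000000000000000000000 / 277543367798838284580877863431112332945745220943963681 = -10.74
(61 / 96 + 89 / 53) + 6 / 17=230737 / 86496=2.67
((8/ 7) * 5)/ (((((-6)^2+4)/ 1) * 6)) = 1/ 42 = 0.02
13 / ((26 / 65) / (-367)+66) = 1835 / 9316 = 0.20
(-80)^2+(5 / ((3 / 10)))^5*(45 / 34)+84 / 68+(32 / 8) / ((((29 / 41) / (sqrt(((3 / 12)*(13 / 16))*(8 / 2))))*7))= 41*sqrt(13) / 203+784188167 / 459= 1708471.68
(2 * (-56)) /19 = -112 /19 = -5.89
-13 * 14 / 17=-182 / 17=-10.71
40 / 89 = 0.45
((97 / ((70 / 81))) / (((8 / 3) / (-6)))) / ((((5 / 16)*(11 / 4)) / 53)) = -29982312 / 1925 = -15575.23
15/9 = 5/3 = 1.67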